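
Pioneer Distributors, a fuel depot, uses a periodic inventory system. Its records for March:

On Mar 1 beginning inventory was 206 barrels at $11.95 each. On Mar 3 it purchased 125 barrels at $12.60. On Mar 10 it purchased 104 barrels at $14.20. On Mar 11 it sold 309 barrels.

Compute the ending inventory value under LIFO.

Mar 11, 309 sold [LIFO — newest first]: 104 @ $14.20 + 125 @ $12.60 + 80 @ $11.95 = $4,007.80
Ending inventory: 126 @ $11.95 = $1,505.70

Ending inventory = $1,505.70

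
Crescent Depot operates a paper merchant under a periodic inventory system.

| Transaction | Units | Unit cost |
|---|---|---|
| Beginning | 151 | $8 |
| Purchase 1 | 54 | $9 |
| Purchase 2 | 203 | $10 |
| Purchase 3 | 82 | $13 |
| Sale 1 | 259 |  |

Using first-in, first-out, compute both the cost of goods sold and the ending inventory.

COGS = $2,234; ending inventory = $2,556

Sale 1 (259) [FIFO — oldest first]: 151 @ $8 + 54 @ $9 + 54 @ $10 = $2,234
Ending inventory: 149 @ $10 + 82 @ $13 = $2,556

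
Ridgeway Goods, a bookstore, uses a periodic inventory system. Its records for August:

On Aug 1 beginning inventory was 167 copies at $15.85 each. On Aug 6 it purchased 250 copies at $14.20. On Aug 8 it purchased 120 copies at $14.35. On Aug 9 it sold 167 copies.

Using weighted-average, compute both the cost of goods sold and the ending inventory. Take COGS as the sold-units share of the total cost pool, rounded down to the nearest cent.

COGS = $2,462.69; ending inventory = $5,456.26

Aug 9, sell 167: 167/537 × $7,918.95 → $2,462.69
Ending inventory (cost pool remaining) = $5,456.26
Check: goods available $7,918.95 = COGS $2,462.69 + ending $5,456.26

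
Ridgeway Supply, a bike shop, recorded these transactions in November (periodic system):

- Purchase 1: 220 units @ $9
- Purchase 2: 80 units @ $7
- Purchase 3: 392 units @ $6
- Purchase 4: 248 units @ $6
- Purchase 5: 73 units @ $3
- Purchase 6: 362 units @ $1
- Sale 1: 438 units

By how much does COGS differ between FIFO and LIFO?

FIFO COGS: 220 @ $9 + 80 @ $7 + 138 @ $6 = $3,368
LIFO COGS: 362 @ $1 + 73 @ $3 + 3 @ $6 = $599
Difference = |$3,368 − $599| = $2,769

$2,769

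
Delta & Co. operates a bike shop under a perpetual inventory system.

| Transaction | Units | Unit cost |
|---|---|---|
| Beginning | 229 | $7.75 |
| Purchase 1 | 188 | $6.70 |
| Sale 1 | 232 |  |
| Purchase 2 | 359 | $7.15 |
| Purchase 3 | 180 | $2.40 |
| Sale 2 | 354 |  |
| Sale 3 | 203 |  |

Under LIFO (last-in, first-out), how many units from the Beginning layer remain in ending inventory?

167

Sale 1 (232) [LIFO — newest first]: 188 @ $6.70 + 44 @ $7.75 = $1,600.60
Sale 2 (354) [LIFO — newest first]: 180 @ $2.40 + 174 @ $7.15 = $1,676.10
Sale 3 (203) [LIFO — newest first]: 185 @ $7.15 + 18 @ $7.75 = $1,462.25
Total COGS = $1,600.60 + $1,676.10 + $1,462.25 = $4,738.95
Ending inventory: 167 @ $7.75 = $1,294.25
Check: goods available $6,033.20 = COGS $4,738.95 + ending $1,294.25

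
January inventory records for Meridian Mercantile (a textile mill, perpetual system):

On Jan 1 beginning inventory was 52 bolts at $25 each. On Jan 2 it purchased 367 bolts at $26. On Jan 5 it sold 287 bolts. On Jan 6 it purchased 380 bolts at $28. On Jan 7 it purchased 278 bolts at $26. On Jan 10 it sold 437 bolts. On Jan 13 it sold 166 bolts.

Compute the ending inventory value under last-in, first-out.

Jan 5, 287 sold [LIFO — newest first]: 287 @ $26 = $7,462
Jan 10, 437 sold [LIFO — newest first]: 278 @ $26 + 159 @ $28 = $11,680
Jan 13, 166 sold [LIFO — newest first]: 166 @ $28 = $4,648
Total COGS = $7,462 + $11,680 + $4,648 = $23,790
Ending inventory: 52 @ $25 + 80 @ $26 + 55 @ $28 = $4,920

Ending inventory = $4,920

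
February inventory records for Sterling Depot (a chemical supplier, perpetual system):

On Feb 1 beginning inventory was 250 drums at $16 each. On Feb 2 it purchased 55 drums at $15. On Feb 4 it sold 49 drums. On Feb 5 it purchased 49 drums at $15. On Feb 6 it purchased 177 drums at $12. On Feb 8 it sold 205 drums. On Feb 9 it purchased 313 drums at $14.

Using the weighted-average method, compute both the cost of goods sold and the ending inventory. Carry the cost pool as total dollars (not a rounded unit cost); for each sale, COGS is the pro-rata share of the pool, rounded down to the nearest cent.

After Feb 1: 250 on hand, pool $4,000.00 (≈ $16.0000 each)
After Feb 2: 305 on hand, pool $4,825.00 (≈ $15.8197 each)
Feb 4, sell 49: 49/305 × $4,825.00 → $775.16
After Feb 5: 305 on hand, pool $4,784.84 (≈ $15.6880 each)
After Feb 6: 482 on hand, pool $6,908.84 (≈ $14.3337 each)
Feb 8, sell 205: 205/482 × $6,908.84 → $2,938.40
After Feb 9: 590 on hand, pool $8,352.44 (≈ $14.1567 each)
Total COGS = $775.16 + $2,938.40 = $3,713.56
Ending inventory (cost pool remaining) = $8,352.44

COGS = $3,713.56; ending inventory = $8,352.44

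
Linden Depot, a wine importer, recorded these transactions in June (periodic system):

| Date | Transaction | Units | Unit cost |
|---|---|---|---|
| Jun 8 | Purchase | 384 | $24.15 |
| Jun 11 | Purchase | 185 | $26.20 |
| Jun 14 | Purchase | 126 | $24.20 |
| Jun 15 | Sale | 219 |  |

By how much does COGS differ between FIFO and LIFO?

FIFO COGS: 219 @ $24.15 = $5,288.85
LIFO COGS: 126 @ $24.20 + 93 @ $26.20 = $5,485.80
Difference = |$5,288.85 − $5,485.80| = $196.95

$196.95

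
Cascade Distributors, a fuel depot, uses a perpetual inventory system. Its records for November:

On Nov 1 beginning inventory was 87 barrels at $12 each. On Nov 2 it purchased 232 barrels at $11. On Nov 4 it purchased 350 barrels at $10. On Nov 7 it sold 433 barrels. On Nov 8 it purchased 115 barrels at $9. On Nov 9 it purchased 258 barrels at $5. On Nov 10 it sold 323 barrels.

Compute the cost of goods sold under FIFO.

COGS = $7,879

Nov 7, 433 sold [FIFO — oldest first]: 87 @ $12 + 232 @ $11 + 114 @ $10 = $4,736
Nov 10, 323 sold [FIFO — oldest first]: 236 @ $10 + 87 @ $9 = $3,143
Total COGS = $4,736 + $3,143 = $7,879
Ending inventory: 28 @ $9 + 258 @ $5 = $1,542
Check: goods available $9,421 = COGS $7,879 + ending $1,542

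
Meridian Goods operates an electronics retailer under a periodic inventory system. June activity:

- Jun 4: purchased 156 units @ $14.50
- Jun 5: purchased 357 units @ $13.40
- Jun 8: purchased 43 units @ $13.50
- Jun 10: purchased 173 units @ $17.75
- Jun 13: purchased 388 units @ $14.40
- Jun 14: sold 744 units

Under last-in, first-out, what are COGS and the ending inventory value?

Jun 14, 744 sold [LIFO — newest first]: 388 @ $14.40 + 173 @ $17.75 + 43 @ $13.50 + 140 @ $13.40 = $11,114.45
Ending inventory: 156 @ $14.50 + 217 @ $13.40 = $5,169.80
Check: goods available $16,284.25 = COGS $11,114.45 + ending $5,169.80

COGS = $11,114.45; ending inventory = $5,169.80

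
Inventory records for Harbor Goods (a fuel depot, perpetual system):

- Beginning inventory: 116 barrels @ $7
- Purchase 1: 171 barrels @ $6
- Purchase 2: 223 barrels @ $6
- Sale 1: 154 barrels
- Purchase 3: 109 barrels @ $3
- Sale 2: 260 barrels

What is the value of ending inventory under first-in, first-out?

Sale 1 (154) [FIFO — oldest first]: 116 @ $7 + 38 @ $6 = $1,040
Sale 2 (260) [FIFO — oldest first]: 133 @ $6 + 127 @ $6 = $1,560
Total COGS = $1,040 + $1,560 = $2,600
Ending inventory: 96 @ $6 + 109 @ $3 = $903

Ending inventory = $903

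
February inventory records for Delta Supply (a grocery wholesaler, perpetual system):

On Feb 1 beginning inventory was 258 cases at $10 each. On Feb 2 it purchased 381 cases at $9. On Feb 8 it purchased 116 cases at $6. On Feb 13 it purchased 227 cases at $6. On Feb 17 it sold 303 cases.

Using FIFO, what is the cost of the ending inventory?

Ending inventory = $5,082

Feb 17, 303 sold [FIFO — oldest first]: 258 @ $10 + 45 @ $9 = $2,985
Ending inventory: 336 @ $9 + 116 @ $6 + 227 @ $6 = $5,082
Check: goods available $8,067 = COGS $2,985 + ending $5,082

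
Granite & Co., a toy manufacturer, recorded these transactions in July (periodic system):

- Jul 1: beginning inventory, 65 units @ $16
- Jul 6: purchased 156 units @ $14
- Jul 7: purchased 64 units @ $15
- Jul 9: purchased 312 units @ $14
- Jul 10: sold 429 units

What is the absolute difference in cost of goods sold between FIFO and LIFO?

FIFO COGS: 65 @ $16 + 156 @ $14 + 64 @ $15 + 144 @ $14 = $6,200
LIFO COGS: 312 @ $14 + 64 @ $15 + 53 @ $14 = $6,070
Difference = |$6,200 − $6,070| = $130

$130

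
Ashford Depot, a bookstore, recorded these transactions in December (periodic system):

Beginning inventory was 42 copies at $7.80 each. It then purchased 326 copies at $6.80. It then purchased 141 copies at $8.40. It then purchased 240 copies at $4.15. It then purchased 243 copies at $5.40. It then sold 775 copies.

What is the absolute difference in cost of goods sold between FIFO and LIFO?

FIFO COGS: 42 @ $7.80 + 326 @ $6.80 + 141 @ $8.40 + 240 @ $4.15 + 26 @ $5.40 = $4,865.20
LIFO COGS: 243 @ $5.40 + 240 @ $4.15 + 141 @ $8.40 + 151 @ $6.80 = $4,519.40
Difference = |$4,865.20 − $4,519.40| = $345.80

$345.80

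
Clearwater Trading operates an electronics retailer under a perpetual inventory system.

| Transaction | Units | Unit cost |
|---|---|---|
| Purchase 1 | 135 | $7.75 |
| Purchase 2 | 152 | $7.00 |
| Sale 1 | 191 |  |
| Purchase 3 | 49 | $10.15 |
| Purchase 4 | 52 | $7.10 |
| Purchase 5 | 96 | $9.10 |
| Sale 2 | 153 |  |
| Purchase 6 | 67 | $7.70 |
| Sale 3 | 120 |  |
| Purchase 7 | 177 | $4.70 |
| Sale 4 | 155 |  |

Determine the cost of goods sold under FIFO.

COGS = $4,685.90

Sale 1 (191) [FIFO — oldest first]: 135 @ $7.75 + 56 @ $7.00 = $1,438.25
Sale 2 (153) [FIFO — oldest first]: 96 @ $7.00 + 49 @ $10.15 + 8 @ $7.10 = $1,226.15
Sale 3 (120) [FIFO — oldest first]: 44 @ $7.10 + 76 @ $9.10 = $1,004.00
Sale 4 (155) [FIFO — oldest first]: 20 @ $9.10 + 67 @ $7.70 + 68 @ $4.70 = $1,017.50
Total COGS = $1,438.25 + $1,226.15 + $1,004.00 + $1,017.50 = $4,685.90
Ending inventory: 109 @ $4.70 = $512.30
Check: goods available $5,198.20 = COGS $4,685.90 + ending $512.30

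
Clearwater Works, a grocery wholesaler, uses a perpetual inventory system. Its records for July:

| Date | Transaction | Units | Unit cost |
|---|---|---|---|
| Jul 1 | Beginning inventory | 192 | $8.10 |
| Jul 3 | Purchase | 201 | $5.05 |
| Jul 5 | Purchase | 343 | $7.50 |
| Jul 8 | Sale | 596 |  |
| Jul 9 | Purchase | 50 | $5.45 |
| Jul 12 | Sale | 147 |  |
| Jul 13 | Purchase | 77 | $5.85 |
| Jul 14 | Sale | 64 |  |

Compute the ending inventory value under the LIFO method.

Ending inventory = $424.35

Jul 8, 596 sold [LIFO — newest first]: 343 @ $7.50 + 201 @ $5.05 + 52 @ $8.10 = $4,008.75
Jul 12, 147 sold [LIFO — newest first]: 50 @ $5.45 + 97 @ $8.10 = $1,058.20
Jul 14, 64 sold [LIFO — newest first]: 64 @ $5.85 = $374.40
Total COGS = $4,008.75 + $1,058.20 + $374.40 = $5,441.35
Ending inventory: 43 @ $8.10 + 13 @ $5.85 = $424.35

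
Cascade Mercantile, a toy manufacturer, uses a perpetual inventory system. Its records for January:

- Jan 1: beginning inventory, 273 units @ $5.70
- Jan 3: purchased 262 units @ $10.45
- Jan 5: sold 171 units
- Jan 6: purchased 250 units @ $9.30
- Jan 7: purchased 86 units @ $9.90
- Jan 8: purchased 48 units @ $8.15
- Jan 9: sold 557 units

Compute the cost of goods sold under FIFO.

Jan 5, 171 sold [FIFO — oldest first]: 171 @ $5.70 = $974.70
Jan 9, 557 sold [FIFO — oldest first]: 102 @ $5.70 + 262 @ $10.45 + 193 @ $9.30 = $5,114.20
Total COGS = $974.70 + $5,114.20 = $6,088.90
Ending inventory: 57 @ $9.30 + 86 @ $9.90 + 48 @ $8.15 = $1,772.70
Check: goods available $7,861.60 = COGS $6,088.90 + ending $1,772.70

COGS = $6,088.90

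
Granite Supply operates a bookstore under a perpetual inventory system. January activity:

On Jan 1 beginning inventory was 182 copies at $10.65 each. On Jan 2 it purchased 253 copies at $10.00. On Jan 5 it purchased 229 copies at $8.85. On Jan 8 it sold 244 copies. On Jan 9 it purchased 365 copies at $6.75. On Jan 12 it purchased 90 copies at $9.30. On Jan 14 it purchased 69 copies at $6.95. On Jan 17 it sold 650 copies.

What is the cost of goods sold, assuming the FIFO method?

COGS = $8,047.45

Jan 8, 244 sold [FIFO — oldest first]: 182 @ $10.65 + 62 @ $10.00 = $2,558.30
Jan 17, 650 sold [FIFO — oldest first]: 191 @ $10.00 + 229 @ $8.85 + 230 @ $6.75 = $5,489.15
Total COGS = $2,558.30 + $5,489.15 = $8,047.45
Ending inventory: 135 @ $6.75 + 90 @ $9.30 + 69 @ $6.95 = $2,227.80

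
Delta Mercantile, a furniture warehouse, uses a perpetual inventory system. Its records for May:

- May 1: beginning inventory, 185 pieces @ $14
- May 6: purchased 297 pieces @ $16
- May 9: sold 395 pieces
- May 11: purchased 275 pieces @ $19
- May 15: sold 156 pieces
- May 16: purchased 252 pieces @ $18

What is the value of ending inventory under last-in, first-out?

Ending inventory = $8,015

May 9, 395 sold [LIFO — newest first]: 297 @ $16 + 98 @ $14 = $6,124
May 15, 156 sold [LIFO — newest first]: 156 @ $19 = $2,964
Total COGS = $6,124 + $2,964 = $9,088
Ending inventory: 87 @ $14 + 119 @ $19 + 252 @ $18 = $8,015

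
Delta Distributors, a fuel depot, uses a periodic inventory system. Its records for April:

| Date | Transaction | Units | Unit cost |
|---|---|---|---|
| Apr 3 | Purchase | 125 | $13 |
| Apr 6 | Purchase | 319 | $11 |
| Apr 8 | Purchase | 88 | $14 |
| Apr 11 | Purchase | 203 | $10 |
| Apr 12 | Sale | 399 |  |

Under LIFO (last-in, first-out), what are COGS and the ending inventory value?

Apr 12, 399 sold [LIFO — newest first]: 203 @ $10 + 88 @ $14 + 108 @ $11 = $4,450
Ending inventory: 125 @ $13 + 211 @ $11 = $3,946

COGS = $4,450; ending inventory = $3,946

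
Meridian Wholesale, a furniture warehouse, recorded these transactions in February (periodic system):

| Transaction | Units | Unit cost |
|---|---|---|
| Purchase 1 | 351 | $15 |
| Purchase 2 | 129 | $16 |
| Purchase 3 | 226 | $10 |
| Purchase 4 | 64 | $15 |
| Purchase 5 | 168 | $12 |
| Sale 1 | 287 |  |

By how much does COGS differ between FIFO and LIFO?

$779

FIFO COGS: 287 @ $15 = $4,305
LIFO COGS: 168 @ $12 + 64 @ $15 + 55 @ $10 = $3,526
Difference = |$4,305 − $3,526| = $779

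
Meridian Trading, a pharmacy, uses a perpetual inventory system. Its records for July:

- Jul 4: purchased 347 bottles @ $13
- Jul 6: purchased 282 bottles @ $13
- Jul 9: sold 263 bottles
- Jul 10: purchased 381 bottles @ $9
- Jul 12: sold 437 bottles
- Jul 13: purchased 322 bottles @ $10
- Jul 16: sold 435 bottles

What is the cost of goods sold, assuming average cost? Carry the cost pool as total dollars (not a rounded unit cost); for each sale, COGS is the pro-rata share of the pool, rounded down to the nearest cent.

After Jul 4: 347 on hand, pool $4,511.00 (≈ $13.0000 each)
After Jul 6: 629 on hand, pool $8,177.00 (≈ $13.0000 each)
Jul 9, sell 263: 263/629 × $8,177.00 → $3,419.00
After Jul 10: 747 on hand, pool $8,187.00 (≈ $10.9598 each)
Jul 12, sell 437: 437/747 × $8,187.00 → $4,789.44
After Jul 13: 632 on hand, pool $6,617.56 (≈ $10.4708 each)
Jul 16, sell 435: 435/632 × $6,617.56 → $4,554.80
Total COGS = $3,419.00 + $4,789.44 + $4,554.80 = $12,763.24
Ending inventory (cost pool remaining) = $2,062.76
Check: goods available $14,826.00 = COGS $12,763.24 + ending $2,062.76

COGS = $12,763.24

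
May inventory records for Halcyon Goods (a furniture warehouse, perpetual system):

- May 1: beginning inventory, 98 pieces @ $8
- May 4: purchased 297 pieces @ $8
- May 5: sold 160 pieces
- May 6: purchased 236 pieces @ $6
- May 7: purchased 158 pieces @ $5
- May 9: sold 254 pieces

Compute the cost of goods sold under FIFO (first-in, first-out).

COGS = $3,274

May 5, 160 sold [FIFO — oldest first]: 98 @ $8 + 62 @ $8 = $1,280
May 9, 254 sold [FIFO — oldest first]: 235 @ $8 + 19 @ $6 = $1,994
Total COGS = $1,280 + $1,994 = $3,274
Ending inventory: 217 @ $6 + 158 @ $5 = $2,092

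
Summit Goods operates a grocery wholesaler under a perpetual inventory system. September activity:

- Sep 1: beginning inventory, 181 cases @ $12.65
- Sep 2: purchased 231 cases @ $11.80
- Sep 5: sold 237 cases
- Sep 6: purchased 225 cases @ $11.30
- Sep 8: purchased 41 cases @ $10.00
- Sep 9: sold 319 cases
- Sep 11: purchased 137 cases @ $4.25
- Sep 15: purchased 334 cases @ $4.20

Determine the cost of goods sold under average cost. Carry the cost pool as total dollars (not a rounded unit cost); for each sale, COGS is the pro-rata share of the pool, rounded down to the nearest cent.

After Sep 1: 181 on hand, pool $2,289.65 (≈ $12.6500 each)
After Sep 2: 412 on hand, pool $5,015.45 (≈ $12.1734 each)
Sep 5, sell 237: 237/412 × $5,015.45 → $2,885.10
After Sep 6: 400 on hand, pool $4,672.85 (≈ $11.6821 each)
After Sep 8: 441 on hand, pool $5,082.85 (≈ $11.5257 each)
Sep 9, sell 319: 319/441 × $5,082.85 → $3,676.71
After Sep 11: 259 on hand, pool $1,988.39 (≈ $7.6772 each)
After Sep 15: 593 on hand, pool $3,391.19 (≈ $5.7187 each)
Total COGS = $2,885.10 + $3,676.71 = $6,561.81
Ending inventory (cost pool remaining) = $3,391.19
Check: goods available $9,953.00 = COGS $6,561.81 + ending $3,391.19

COGS = $6,561.81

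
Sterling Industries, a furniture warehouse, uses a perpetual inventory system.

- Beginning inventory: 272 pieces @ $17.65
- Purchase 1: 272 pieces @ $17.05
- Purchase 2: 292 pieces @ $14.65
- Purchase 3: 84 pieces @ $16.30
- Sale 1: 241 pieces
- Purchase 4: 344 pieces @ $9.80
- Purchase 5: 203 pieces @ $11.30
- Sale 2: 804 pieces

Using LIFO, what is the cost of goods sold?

Sale 1 (241) [LIFO — newest first]: 84 @ $16.30 + 157 @ $14.65 = $3,669.25
Sale 2 (804) [LIFO — newest first]: 203 @ $11.30 + 344 @ $9.80 + 135 @ $14.65 + 122 @ $17.05 = $9,722.95
Total COGS = $3,669.25 + $9,722.95 = $13,392.20
Ending inventory: 272 @ $17.65 + 150 @ $17.05 = $7,358.30

COGS = $13,392.20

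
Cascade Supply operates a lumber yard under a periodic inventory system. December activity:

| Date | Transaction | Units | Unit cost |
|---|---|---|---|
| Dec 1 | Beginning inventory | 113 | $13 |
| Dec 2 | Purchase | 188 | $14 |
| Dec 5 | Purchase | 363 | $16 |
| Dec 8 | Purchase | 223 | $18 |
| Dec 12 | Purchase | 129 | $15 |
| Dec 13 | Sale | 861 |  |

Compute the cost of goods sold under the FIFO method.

Dec 13, 861 sold [FIFO — oldest first]: 113 @ $13 + 188 @ $14 + 363 @ $16 + 197 @ $18 = $13,455
Ending inventory: 26 @ $18 + 129 @ $15 = $2,403
Check: goods available $15,858 = COGS $13,455 + ending $2,403

COGS = $13,455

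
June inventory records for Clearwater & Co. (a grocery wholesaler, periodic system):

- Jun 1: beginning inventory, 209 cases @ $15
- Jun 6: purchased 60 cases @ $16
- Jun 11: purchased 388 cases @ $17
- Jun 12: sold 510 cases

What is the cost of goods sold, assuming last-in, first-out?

Jun 12, 510 sold [LIFO — newest first]: 388 @ $17 + 60 @ $16 + 62 @ $15 = $8,486
Ending inventory: 147 @ $15 = $2,205

COGS = $8,486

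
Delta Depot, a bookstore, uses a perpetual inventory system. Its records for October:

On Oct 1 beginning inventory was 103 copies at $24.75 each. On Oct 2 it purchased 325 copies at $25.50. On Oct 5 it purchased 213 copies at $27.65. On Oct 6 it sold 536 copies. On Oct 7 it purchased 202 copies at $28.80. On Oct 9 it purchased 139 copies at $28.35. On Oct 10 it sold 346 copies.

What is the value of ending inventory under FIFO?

Ending inventory = $2,835.00

Oct 6, 536 sold [FIFO — oldest first]: 103 @ $24.75 + 325 @ $25.50 + 108 @ $27.65 = $13,822.95
Oct 10, 346 sold [FIFO — oldest first]: 105 @ $27.65 + 202 @ $28.80 + 39 @ $28.35 = $9,826.50
Total COGS = $13,822.95 + $9,826.50 = $23,649.45
Ending inventory: 100 @ $28.35 = $2,835.00
Check: goods available $26,484.45 = COGS $23,649.45 + ending $2,835.00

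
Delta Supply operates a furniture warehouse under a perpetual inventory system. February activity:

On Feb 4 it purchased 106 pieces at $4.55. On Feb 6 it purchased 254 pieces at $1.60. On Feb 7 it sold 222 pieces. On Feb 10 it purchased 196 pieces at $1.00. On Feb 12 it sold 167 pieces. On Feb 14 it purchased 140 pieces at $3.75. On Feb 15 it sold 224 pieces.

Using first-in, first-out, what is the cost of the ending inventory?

Feb 7, 222 sold [FIFO — oldest first]: 106 @ $4.55 + 116 @ $1.60 = $667.90
Feb 12, 167 sold [FIFO — oldest first]: 138 @ $1.60 + 29 @ $1.00 = $249.80
Feb 15, 224 sold [FIFO — oldest first]: 167 @ $1.00 + 57 @ $3.75 = $380.75
Total COGS = $667.90 + $249.80 + $380.75 = $1,298.45
Ending inventory: 83 @ $3.75 = $311.25
Check: goods available $1,609.70 = COGS $1,298.45 + ending $311.25

Ending inventory = $311.25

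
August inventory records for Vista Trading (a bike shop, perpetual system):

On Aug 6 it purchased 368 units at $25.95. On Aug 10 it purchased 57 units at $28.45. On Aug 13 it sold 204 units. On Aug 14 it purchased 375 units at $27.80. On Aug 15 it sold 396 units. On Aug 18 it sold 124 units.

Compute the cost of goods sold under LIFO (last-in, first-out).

Aug 13, 204 sold [LIFO — newest first]: 57 @ $28.45 + 147 @ $25.95 = $5,436.30
Aug 15, 396 sold [LIFO — newest first]: 375 @ $27.80 + 21 @ $25.95 = $10,969.95
Aug 18, 124 sold [LIFO — newest first]: 124 @ $25.95 = $3,217.80
Total COGS = $5,436.30 + $10,969.95 + $3,217.80 = $19,624.05
Ending inventory: 76 @ $25.95 = $1,972.20

COGS = $19,624.05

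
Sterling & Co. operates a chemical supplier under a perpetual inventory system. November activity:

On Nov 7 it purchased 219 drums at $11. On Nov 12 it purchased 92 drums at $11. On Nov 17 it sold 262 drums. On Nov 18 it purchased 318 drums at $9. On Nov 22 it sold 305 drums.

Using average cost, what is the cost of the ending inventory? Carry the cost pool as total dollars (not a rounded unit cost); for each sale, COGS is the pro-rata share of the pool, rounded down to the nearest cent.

Ending inventory = $574.56

After Nov 7: 219 on hand, pool $2,409.00 (≈ $11.0000 each)
After Nov 12: 311 on hand, pool $3,421.00 (≈ $11.0000 each)
Nov 17, sell 262: 262/311 × $3,421.00 → $2,882.00
After Nov 18: 367 on hand, pool $3,401.00 (≈ $9.2670 each)
Nov 22, sell 305: 305/367 × $3,401.00 → $2,826.44
Total COGS = $2,882.00 + $2,826.44 = $5,708.44
Ending inventory (cost pool remaining) = $574.56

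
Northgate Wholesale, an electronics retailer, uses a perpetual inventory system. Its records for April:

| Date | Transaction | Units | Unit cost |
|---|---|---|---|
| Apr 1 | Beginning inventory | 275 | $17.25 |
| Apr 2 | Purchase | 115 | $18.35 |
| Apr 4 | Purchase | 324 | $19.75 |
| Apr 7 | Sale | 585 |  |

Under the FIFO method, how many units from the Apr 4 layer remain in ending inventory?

Apr 7, 585 sold [FIFO — oldest first]: 275 @ $17.25 + 115 @ $18.35 + 195 @ $19.75 = $10,705.25
Ending inventory: 129 @ $19.75 = $2,547.75

129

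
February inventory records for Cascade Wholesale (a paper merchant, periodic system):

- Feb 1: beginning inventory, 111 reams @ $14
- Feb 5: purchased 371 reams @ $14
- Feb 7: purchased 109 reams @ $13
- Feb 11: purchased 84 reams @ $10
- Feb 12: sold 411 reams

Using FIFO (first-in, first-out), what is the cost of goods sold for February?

Feb 12, 411 sold [FIFO — oldest first]: 111 @ $14 + 300 @ $14 = $5,754
Ending inventory: 71 @ $14 + 109 @ $13 + 84 @ $10 = $3,251

COGS = $5,754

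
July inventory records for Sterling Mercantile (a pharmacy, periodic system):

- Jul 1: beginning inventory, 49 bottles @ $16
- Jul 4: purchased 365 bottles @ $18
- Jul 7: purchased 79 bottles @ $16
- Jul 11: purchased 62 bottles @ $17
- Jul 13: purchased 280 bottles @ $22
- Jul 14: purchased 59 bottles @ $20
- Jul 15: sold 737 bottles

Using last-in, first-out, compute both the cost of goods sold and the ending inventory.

Jul 15, 737 sold [LIFO — newest first]: 59 @ $20 + 280 @ $22 + 62 @ $17 + 79 @ $16 + 257 @ $18 = $14,284
Ending inventory: 49 @ $16 + 108 @ $18 = $2,728
Check: goods available $17,012 = COGS $14,284 + ending $2,728

COGS = $14,284; ending inventory = $2,728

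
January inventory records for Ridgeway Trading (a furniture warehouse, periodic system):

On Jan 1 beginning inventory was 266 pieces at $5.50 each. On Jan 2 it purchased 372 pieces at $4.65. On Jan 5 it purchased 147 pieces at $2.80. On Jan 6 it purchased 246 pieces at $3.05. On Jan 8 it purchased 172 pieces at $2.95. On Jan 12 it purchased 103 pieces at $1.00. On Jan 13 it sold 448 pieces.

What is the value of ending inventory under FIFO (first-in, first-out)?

Jan 13, 448 sold [FIFO — oldest first]: 266 @ $5.50 + 182 @ $4.65 = $2,309.30
Ending inventory: 190 @ $4.65 + 147 @ $2.80 + 246 @ $3.05 + 172 @ $2.95 + 103 @ $1.00 = $2,655.80
Check: goods available $4,965.10 = COGS $2,309.30 + ending $2,655.80

Ending inventory = $2,655.80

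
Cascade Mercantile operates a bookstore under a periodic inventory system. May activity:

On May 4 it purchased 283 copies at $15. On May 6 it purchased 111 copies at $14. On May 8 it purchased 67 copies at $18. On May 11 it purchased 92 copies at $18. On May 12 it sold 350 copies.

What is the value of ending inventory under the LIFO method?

Ending inventory = $3,045

May 12, 350 sold [LIFO — newest first]: 92 @ $18 + 67 @ $18 + 111 @ $14 + 80 @ $15 = $5,616
Ending inventory: 203 @ $15 = $3,045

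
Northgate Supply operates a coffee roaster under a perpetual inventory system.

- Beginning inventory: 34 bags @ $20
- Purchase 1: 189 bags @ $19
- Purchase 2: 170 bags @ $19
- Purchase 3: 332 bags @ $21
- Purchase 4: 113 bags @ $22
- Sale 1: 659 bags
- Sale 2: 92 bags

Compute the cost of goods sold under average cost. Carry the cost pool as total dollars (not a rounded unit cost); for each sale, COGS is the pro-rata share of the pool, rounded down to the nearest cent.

COGS = $15,198.33

After Beginning: 34 on hand, pool $680.00 (≈ $20.0000 each)
After Purchase 1: 223 on hand, pool $4,271.00 (≈ $19.1525 each)
After Purchase 2: 393 on hand, pool $7,501.00 (≈ $19.0865 each)
After Purchase 3: 725 on hand, pool $14,473.00 (≈ $19.9628 each)
After Purchase 4: 838 on hand, pool $16,959.00 (≈ $20.2375 each)
Sale 1, sell 659: 659/838 × $16,959.00 → $13,336.49
Sale 2, sell 92: 92/179 × $3,622.51 → $1,861.84
Total COGS = $13,336.49 + $1,861.84 = $15,198.33
Ending inventory (cost pool remaining) = $1,760.67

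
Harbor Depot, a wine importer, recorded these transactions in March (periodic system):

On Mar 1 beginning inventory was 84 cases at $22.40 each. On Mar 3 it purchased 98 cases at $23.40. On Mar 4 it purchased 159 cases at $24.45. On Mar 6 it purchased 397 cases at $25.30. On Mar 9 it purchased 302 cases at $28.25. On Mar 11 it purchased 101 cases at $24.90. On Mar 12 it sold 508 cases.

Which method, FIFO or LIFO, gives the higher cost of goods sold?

FIFO COGS: 84 @ $22.40 + 98 @ $23.40 + 159 @ $24.45 + 167 @ $25.30 = $12,287.45
LIFO COGS: 101 @ $24.90 + 302 @ $28.25 + 105 @ $25.30 = $13,702.90

LIFO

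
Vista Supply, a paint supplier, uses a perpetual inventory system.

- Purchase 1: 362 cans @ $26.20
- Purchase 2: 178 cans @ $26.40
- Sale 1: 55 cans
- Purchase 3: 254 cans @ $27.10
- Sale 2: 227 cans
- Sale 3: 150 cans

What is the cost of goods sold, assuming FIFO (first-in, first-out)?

Sale 1 (55) [FIFO — oldest first]: 55 @ $26.20 = $1,441.00
Sale 2 (227) [FIFO — oldest first]: 227 @ $26.20 = $5,947.40
Sale 3 (150) [FIFO — oldest first]: 80 @ $26.20 + 70 @ $26.40 = $3,944.00
Total COGS = $1,441.00 + $5,947.40 + $3,944.00 = $11,332.40
Ending inventory: 108 @ $26.40 + 254 @ $27.10 = $9,734.60

COGS = $11,332.40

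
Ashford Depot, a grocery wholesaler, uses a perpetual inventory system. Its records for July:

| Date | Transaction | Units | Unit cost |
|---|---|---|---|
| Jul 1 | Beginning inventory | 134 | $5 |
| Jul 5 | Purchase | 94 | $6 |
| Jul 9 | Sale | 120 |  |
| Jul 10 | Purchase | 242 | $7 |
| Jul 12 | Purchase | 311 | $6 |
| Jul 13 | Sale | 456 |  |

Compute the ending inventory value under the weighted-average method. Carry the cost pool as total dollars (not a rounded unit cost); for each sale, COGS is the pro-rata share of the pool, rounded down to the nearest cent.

After Jul 1: 134 on hand, pool $670.00 (≈ $5.0000 each)
After Jul 5: 228 on hand, pool $1,234.00 (≈ $5.4123 each)
Jul 9, sell 120: 120/228 × $1,234.00 → $649.47
After Jul 10: 350 on hand, pool $2,278.53 (≈ $6.5101 each)
After Jul 12: 661 on hand, pool $4,144.53 (≈ $6.2701 each)
Jul 13, sell 456: 456/661 × $4,144.53 → $2,859.16
Total COGS = $649.47 + $2,859.16 = $3,508.63
Ending inventory (cost pool remaining) = $1,285.37
Check: goods available $4,794.00 = COGS $3,508.63 + ending $1,285.37

Ending inventory = $1,285.37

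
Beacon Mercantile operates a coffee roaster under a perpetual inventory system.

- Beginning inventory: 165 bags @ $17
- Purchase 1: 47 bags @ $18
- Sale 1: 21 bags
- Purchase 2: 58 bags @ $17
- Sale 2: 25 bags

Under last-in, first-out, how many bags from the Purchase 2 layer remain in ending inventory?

Sale 1 (21) [LIFO — newest first]: 21 @ $18 = $378
Sale 2 (25) [LIFO — newest first]: 25 @ $17 = $425
Total COGS = $378 + $425 = $803
Ending inventory: 165 @ $17 + 26 @ $18 + 33 @ $17 = $3,834

33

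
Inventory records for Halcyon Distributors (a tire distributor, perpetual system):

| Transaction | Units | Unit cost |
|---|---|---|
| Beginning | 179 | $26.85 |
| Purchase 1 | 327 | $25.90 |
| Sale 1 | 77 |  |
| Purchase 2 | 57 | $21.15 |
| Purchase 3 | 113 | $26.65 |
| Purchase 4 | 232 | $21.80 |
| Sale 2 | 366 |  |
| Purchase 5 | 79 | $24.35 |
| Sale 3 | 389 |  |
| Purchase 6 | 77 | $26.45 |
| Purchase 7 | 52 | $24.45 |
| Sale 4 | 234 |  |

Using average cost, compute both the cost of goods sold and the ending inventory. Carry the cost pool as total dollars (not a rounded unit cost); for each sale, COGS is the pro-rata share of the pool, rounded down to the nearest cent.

After Beginning: 179 on hand, pool $4,806.15 (≈ $26.8500 each)
After Purchase 1: 506 on hand, pool $13,275.45 (≈ $26.2361 each)
Sale 1, sell 77: 77/506 × $13,275.45 → $2,020.17
After Purchase 2: 486 on hand, pool $12,460.83 (≈ $25.6396 each)
After Purchase 3: 599 on hand, pool $15,472.28 (≈ $25.8302 each)
After Purchase 4: 831 on hand, pool $20,529.88 (≈ $24.7050 each)
Sale 2, sell 366: 366/831 × $20,529.88 → $9,042.04
After Purchase 5: 544 on hand, pool $13,411.49 (≈ $24.6535 each)
Sale 3, sell 389: 389/544 × $13,411.49 → $9,590.20
After Purchase 6: 232 on hand, pool $5,857.94 (≈ $25.2497 each)
After Purchase 7: 284 on hand, pool $7,129.34 (≈ $25.1033 each)
Sale 4, sell 234: 234/284 × $7,129.34 → $5,874.17
Total COGS = $2,020.17 + $9,042.04 + $9,590.20 + $5,874.17 = $26,526.58
Ending inventory (cost pool remaining) = $1,255.17
Check: goods available $27,781.75 = COGS $26,526.58 + ending $1,255.17

COGS = $26,526.58; ending inventory = $1,255.17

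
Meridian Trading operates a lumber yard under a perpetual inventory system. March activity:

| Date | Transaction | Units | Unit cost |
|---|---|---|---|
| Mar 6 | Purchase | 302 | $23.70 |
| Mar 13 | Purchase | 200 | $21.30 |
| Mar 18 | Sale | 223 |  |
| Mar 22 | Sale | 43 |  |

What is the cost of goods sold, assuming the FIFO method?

Mar 18, 223 sold [FIFO — oldest first]: 223 @ $23.70 = $5,285.10
Mar 22, 43 sold [FIFO — oldest first]: 43 @ $23.70 = $1,019.10
Total COGS = $5,285.10 + $1,019.10 = $6,304.20
Ending inventory: 36 @ $23.70 + 200 @ $21.30 = $5,113.20

COGS = $6,304.20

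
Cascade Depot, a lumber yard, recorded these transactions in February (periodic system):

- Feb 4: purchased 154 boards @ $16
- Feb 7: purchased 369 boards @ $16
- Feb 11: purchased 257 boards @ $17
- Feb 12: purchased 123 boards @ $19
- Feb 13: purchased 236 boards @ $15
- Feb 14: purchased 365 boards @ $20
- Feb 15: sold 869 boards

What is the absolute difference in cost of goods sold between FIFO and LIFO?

$1,214

FIFO COGS: 154 @ $16 + 369 @ $16 + 257 @ $17 + 89 @ $19 = $14,428
LIFO COGS: 365 @ $20 + 236 @ $15 + 123 @ $19 + 145 @ $17 = $15,642
Difference = |$14,428 − $15,642| = $1,214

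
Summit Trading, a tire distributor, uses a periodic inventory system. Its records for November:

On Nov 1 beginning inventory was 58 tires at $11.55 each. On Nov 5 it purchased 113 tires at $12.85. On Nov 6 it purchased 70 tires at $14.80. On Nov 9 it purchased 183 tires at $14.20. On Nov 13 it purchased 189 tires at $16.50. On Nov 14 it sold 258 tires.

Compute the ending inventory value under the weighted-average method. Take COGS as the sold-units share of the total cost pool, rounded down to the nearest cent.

Nov 14, sell 258: 258/613 × $8,875.05 → $3,735.33
Ending inventory (cost pool remaining) = $5,139.72
Check: goods available $8,875.05 = COGS $3,735.33 + ending $5,139.72

Ending inventory = $5,139.72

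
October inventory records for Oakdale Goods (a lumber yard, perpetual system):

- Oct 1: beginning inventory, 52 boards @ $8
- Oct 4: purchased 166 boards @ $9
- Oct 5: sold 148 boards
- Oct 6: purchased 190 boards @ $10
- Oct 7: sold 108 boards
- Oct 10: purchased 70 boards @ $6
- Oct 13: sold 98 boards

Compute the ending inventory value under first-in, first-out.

Ending inventory = $960

Oct 5, 148 sold [FIFO — oldest first]: 52 @ $8 + 96 @ $9 = $1,280
Oct 7, 108 sold [FIFO — oldest first]: 70 @ $9 + 38 @ $10 = $1,010
Oct 13, 98 sold [FIFO — oldest first]: 98 @ $10 = $980
Total COGS = $1,280 + $1,010 + $980 = $3,270
Ending inventory: 54 @ $10 + 70 @ $6 = $960
Check: goods available $4,230 = COGS $3,270 + ending $960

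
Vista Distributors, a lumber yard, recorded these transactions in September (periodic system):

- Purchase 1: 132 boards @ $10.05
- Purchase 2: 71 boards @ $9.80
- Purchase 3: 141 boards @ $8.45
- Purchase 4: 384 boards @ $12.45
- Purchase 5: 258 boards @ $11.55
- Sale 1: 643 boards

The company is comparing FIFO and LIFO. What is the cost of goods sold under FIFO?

FIFO COGS: 132 @ $10.05 + 71 @ $9.80 + 141 @ $8.45 + 299 @ $12.45 = $6,936.40
LIFO COGS: 258 @ $11.55 + 384 @ $12.45 + 1 @ $8.45 = $7,769.15

COGS = $6,936.40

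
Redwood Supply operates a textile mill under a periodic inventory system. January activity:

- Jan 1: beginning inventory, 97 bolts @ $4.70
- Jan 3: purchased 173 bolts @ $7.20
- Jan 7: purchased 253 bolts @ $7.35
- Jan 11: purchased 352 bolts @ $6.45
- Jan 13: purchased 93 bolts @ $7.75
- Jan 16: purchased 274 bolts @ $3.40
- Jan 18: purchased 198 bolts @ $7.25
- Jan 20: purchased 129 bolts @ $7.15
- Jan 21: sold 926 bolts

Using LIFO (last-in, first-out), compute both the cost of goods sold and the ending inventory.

COGS = $5,506.60; ending inventory = $4,335.05

Jan 21, 926 sold [LIFO — newest first]: 129 @ $7.15 + 198 @ $7.25 + 274 @ $3.40 + 93 @ $7.75 + 232 @ $6.45 = $5,506.60
Ending inventory: 97 @ $4.70 + 173 @ $7.20 + 253 @ $7.35 + 120 @ $6.45 = $4,335.05
Check: goods available $9,841.65 = COGS $5,506.60 + ending $4,335.05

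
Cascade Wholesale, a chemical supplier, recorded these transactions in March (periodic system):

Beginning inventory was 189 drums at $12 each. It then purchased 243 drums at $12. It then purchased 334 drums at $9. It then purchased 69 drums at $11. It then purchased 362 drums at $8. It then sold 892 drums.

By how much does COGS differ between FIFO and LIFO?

FIFO COGS: 189 @ $12 + 243 @ $12 + 334 @ $9 + 69 @ $11 + 57 @ $8 = $9,405
LIFO COGS: 362 @ $8 + 69 @ $11 + 334 @ $9 + 127 @ $12 = $8,185
Difference = |$9,405 − $8,185| = $1,220

$1,220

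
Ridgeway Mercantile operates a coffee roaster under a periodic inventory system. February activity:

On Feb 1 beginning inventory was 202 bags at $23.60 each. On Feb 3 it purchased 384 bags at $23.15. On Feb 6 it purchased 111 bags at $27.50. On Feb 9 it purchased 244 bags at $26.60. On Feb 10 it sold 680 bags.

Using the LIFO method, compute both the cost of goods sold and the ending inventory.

Feb 10, 680 sold [LIFO — newest first]: 244 @ $26.60 + 111 @ $27.50 + 325 @ $23.15 = $17,066.65
Ending inventory: 202 @ $23.60 + 59 @ $23.15 = $6,133.05

COGS = $17,066.65; ending inventory = $6,133.05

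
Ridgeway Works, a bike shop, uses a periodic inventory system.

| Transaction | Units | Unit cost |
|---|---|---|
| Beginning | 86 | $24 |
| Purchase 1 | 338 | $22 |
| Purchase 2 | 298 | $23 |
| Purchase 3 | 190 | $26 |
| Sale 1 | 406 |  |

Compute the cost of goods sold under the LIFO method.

COGS = $9,908

Sale 1 (406) [LIFO — newest first]: 190 @ $26 + 216 @ $23 = $9,908
Ending inventory: 86 @ $24 + 338 @ $22 + 82 @ $23 = $11,386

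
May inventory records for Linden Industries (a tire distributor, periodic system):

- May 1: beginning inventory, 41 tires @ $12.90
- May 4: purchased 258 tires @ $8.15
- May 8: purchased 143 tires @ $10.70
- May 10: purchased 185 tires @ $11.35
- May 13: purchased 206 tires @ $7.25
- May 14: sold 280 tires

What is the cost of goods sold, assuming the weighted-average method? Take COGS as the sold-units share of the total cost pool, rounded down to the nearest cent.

May 14, sell 280: 280/833 × $7,754.95 → $2,606.70
Ending inventory (cost pool remaining) = $5,148.25
Check: goods available $7,754.95 = COGS $2,606.70 + ending $5,148.25

COGS = $2,606.70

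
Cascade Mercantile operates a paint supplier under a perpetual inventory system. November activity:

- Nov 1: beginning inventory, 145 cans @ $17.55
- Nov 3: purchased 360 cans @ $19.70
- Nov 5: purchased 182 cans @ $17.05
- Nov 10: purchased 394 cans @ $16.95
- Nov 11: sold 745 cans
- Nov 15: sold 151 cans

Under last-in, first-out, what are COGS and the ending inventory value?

COGS = $16,085.40; ending inventory = $3,332.75

Nov 11, 745 sold [LIFO — newest first]: 394 @ $16.95 + 182 @ $17.05 + 169 @ $19.70 = $13,110.70
Nov 15, 151 sold [LIFO — newest first]: 151 @ $19.70 = $2,974.70
Total COGS = $13,110.70 + $2,974.70 = $16,085.40
Ending inventory: 145 @ $17.55 + 40 @ $19.70 = $3,332.75
Check: goods available $19,418.15 = COGS $16,085.40 + ending $3,332.75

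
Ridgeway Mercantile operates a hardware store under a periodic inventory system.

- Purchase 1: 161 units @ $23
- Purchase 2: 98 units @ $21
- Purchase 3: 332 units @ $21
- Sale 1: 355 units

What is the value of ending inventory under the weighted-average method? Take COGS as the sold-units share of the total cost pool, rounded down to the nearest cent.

Ending inventory = $5,084.59

Sale 1, sell 355: 355/591 × $12,733.00 → $7,648.41
Ending inventory (cost pool remaining) = $5,084.59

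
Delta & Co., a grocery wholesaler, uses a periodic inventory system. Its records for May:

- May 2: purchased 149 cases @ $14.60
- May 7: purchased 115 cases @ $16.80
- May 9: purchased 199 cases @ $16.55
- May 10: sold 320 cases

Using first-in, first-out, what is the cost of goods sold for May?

May 10, 320 sold [FIFO — oldest first]: 149 @ $14.60 + 115 @ $16.80 + 56 @ $16.55 = $5,034.20
Ending inventory: 143 @ $16.55 = $2,366.65

COGS = $5,034.20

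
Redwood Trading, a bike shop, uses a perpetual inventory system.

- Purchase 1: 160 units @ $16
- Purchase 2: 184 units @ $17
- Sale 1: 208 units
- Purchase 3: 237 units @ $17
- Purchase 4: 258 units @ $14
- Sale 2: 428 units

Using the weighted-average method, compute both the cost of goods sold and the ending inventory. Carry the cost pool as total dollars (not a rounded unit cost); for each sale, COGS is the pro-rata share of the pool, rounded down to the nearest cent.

After Purchase 1: 160 on hand, pool $2,560.00 (≈ $16.0000 each)
After Purchase 2: 344 on hand, pool $5,688.00 (≈ $16.5349 each)
Sale 1, sell 208: 208/344 × $5,688.00 → $3,439.25
After Purchase 3: 373 on hand, pool $6,277.75 (≈ $16.8304 each)
After Purchase 4: 631 on hand, pool $9,889.75 (≈ $15.6731 each)
Sale 2, sell 428: 428/631 × $9,889.75 → $6,708.10
Total COGS = $3,439.25 + $6,708.10 = $10,147.35
Ending inventory (cost pool remaining) = $3,181.65

COGS = $10,147.35; ending inventory = $3,181.65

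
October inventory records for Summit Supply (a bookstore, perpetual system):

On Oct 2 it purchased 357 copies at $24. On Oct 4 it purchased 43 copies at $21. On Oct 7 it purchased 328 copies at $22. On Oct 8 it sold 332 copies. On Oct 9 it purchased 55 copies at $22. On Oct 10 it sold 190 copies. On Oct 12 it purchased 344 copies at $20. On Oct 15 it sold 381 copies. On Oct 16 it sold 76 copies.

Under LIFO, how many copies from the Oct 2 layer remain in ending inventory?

148

Oct 8, 332 sold [LIFO — newest first]: 328 @ $22 + 4 @ $21 = $7,300
Oct 10, 190 sold [LIFO — newest first]: 55 @ $22 + 39 @ $21 + 96 @ $24 = $4,333
Oct 15, 381 sold [LIFO — newest first]: 344 @ $20 + 37 @ $24 = $7,768
Oct 16, 76 sold [LIFO — newest first]: 76 @ $24 = $1,824
Total COGS = $7,300 + $4,333 + $7,768 + $1,824 = $21,225
Ending inventory: 148 @ $24 = $3,552
Check: goods available $24,777 = COGS $21,225 + ending $3,552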